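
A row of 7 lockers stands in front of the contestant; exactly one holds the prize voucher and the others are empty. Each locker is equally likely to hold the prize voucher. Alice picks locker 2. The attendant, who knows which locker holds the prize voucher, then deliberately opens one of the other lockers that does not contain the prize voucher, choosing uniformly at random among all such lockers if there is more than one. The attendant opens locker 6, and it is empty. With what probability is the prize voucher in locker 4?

Condition on the true location of the prize voucher.
If it is in any of lockers 1, 3, 4, 5, and 7 (prior 1/7 each): the attendant has 5 equally likely choices, so probability 1/5; weight (1/7)·(1/5) = 1/35 each.
If it is in locker 2 (prior 1/7): the attendant has 6 equally likely choices, so probability 1/6; weight (1/7)·(1/6) = 1/42.
If it is in locker 6 (prior 1/7): the attendant opened locker 6, so this case is ruled out; weight (1/7)·0 = 0.
The weights sum to 1/6.
So P(the prize voucher in locker 4 | the attendant opened locker 6) = (1/35) / (1/6) = 6/35.

6/35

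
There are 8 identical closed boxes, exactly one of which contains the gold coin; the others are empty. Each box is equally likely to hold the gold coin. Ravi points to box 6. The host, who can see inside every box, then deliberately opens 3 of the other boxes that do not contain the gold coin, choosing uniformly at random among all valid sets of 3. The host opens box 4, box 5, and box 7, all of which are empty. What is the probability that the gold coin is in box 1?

7/32

Apply Bayes' rule, conditioning on where the gold coin actually is.
If it is in any of boxes 1, 2, 3, and 8 (prior 1/8 each): the host has 20 equally likely choices, so probability 1/20; weight (1/8)·(1/20) = 1/160 each.
If it is in any of boxes 4, 5, and 7 (prior 1/8 each): that box was opened and seen not to hold the prize — ruled out; weight (1/8)·0 = 0 each.
If it is in box 6 (prior 1/8): the host has 35 equally likely choices, so probability 1/35; weight (1/8)·(1/35) = 1/280.
The weights sum to 1/35.
So P(the gold coin in box 1 | the host opened box 4, box 5, and box 7) = (1/160) / (1/35) = 7/32.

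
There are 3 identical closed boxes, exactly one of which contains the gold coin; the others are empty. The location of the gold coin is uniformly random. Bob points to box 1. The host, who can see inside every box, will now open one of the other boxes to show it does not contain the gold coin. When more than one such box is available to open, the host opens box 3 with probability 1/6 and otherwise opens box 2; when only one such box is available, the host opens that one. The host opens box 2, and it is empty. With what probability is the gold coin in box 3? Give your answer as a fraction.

Condition on the true location of the gold coin.
If it is in box 1 (prior 1/3): box 3 is available but not opened, probability 5/6; weight (1/3)·(5/6) = 5/18.
If it is in box 2 (prior 1/3): the host opened box 2, so this case is ruled out; weight (1/3)·0 = 0.
If it is in box 3 (prior 1/3): only box 2 is available, probability 1; weight (1/3)·1 = 1/3.
The weights sum to 11/18.
So P(the gold coin in box 3 | the host opened box 2) = (1/3) / (11/18) = 6/11.

6/11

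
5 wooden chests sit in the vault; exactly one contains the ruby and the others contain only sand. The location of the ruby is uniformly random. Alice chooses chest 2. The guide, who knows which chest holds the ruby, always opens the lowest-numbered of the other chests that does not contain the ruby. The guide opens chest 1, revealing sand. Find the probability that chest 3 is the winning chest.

1/4

Consider each possible location of the ruby in turn.
If it is in chest 1 (prior 1/5): the guide opened chest 1, so this case is ruled out; weight (1/5)·0 = 0.
If it is in any of chests 2, 3, 4, and 5 (prior 1/5 each): chest 1 is the lowest-numbered option available, probability 1; weight (1/5)·1 = 1/5 each.
The weights sum to 4/5.
So P(the ruby in chest 3 | the guide opened chest 1) = (1/5) / (4/5) = 1/4.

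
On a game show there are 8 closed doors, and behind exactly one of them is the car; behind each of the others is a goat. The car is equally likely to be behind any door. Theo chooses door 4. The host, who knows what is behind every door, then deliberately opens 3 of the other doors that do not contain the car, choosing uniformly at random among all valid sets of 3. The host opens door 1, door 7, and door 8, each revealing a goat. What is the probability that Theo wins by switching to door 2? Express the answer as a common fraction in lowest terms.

7/32

Condition on the true location of the car.
If it is behind any of doors 1, 7, and 8 (prior 1/8 each): that door was opened and seen not to hold the prize — ruled out; weight (1/8)·0 = 0 each.
If it is behind any of doors 2, 3, 5, and 6 (prior 1/8 each): the host has 20 equally likely choices, so probability 1/20; weight (1/8)·(1/20) = 1/160 each.
If it is behind door 4 (prior 1/8): the host has 35 equally likely choices, so probability 1/35; weight (1/8)·(1/35) = 1/280.
The weights sum to 1/35.
So P(the car behind door 2 | the host opened door 1, door 7, and door 8) = (1/160) / (1/35) = 7/32.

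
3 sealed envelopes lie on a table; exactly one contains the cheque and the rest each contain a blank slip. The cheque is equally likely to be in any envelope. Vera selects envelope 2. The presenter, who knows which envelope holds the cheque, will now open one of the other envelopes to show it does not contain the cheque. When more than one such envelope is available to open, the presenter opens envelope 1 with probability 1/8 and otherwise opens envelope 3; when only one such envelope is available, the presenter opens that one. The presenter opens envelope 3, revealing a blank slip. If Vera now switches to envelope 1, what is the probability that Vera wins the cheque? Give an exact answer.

Condition on the true location of the cheque.
If it is in envelope 1 (prior 1/3): only envelope 3 is available, probability 1; weight (1/3)·1 = 1/3.
If it is in envelope 2 (prior 1/3): envelope 1 is available but not opened, probability 7/8; weight (1/3)·(7/8) = 7/24.
If it is in envelope 3 (prior 1/3): the presenter opened envelope 3, so this case is ruled out; weight (1/3)·0 = 0.
The weights sum to 5/8.
So P(the cheque in envelope 1 | the presenter opened envelope 3) = (1/3) / (5/8) = 8/15.

8/15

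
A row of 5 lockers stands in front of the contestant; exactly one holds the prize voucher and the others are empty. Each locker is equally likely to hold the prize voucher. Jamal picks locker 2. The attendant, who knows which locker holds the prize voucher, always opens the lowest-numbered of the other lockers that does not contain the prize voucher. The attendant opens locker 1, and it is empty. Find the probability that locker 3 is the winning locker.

Apply Bayes' rule, conditioning on where the prize voucher actually is.
If it is in locker 1 (prior 1/5): the attendant opened locker 1, so this case is ruled out; weight (1/5)·0 = 0.
If it is in any of lockers 2, 3, 4, and 5 (prior 1/5 each): locker 1 is the lowest-numbered option available, probability 1; weight (1/5)·1 = 1/5 each.
The weights sum to 4/5.
So P(the prize voucher in locker 3 | the attendant opened locker 1) = (1/5) / (4/5) = 1/4.

1/4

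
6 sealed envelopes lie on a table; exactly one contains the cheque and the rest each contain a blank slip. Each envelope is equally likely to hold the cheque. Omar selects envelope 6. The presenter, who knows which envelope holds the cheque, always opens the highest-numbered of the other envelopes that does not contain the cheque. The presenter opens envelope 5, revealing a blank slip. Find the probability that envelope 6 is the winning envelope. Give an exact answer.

1/5

Apply Bayes' rule, conditioning on where the cheque actually is.
If it is in any of envelopes 1, 2, 3, 4, and 6 (prior 1/6 each): envelope 5 is the highest-numbered option available, probability 1; weight (1/6)·1 = 1/6 each.
If it is in envelope 5 (prior 1/6): the presenter opened envelope 5, so this case is ruled out; weight (1/6)·0 = 0.
The weights sum to 5/6.
So P(the cheque in envelope 6 | the presenter opened envelope 5) = (1/6) / (5/6) = 1/5.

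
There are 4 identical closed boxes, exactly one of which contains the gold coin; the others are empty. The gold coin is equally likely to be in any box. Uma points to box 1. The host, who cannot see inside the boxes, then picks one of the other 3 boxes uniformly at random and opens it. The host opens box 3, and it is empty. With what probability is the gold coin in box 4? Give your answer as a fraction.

Apply Bayes' rule, conditioning on where the gold coin actually is.
If it is in any of boxes 1, 2, and 4 (prior 1/4 each): the host picks box 3 with probability 1/3 regardless, and it is not the prize; weight (1/4)·(1/3) = 1/12 each.
If it is in box 3 (prior 1/4): the host opened box 3, so this case is ruled out; weight (1/4)·0 = 0.
The weights sum to 1/4.
So P(the gold coin in box 4 | the host opened box 3) = (1/12) / (1/4) = 1/3.

1/3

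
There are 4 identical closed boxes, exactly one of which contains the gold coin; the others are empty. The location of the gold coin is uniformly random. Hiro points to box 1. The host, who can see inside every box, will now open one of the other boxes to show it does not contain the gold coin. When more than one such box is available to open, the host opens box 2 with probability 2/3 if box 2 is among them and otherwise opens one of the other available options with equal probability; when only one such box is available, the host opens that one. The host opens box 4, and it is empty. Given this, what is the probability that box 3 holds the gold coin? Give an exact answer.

Condition on the true location of the gold coin.
If it is in box 1 (prior 1/4): box 2 is available but not opened; box 4 gets probability (1 − 2/3)/2 = 1/6; weight (1/4)·(1/6) = 1/24.
If it is in box 2 (prior 1/4): box 2 holds the prize so is unavailable; the host chooses uniformly among the 2 others, probability 1/2; weight (1/4)·(1/2) = 1/8.
If it is in box 3 (prior 1/4): box 2 is available but not opened, probability 1/3; weight (1/4)·(1/3) = 1/12.
If it is in box 4 (prior 1/4): the host opened box 4, so this case is ruled out; weight (1/4)·0 = 0.
The weights sum to 1/4.
So P(the gold coin in box 3 | the host opened box 4) = (1/12) / (1/4) = 1/3.

1/3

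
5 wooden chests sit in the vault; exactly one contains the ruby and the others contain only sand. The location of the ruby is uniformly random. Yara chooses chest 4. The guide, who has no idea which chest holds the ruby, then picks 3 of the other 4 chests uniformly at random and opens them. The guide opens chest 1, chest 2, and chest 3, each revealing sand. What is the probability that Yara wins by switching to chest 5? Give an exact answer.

1/2

Condition on the true location of the ruby.
If it is in any of chests 1, 2, and 3 (prior 1/5 each): that chest was opened and seen not to hold the prize — ruled out; weight (1/5)·0 = 0 each.
If it is in either of chests 4 and 5 (prior 1/5 each): the guide picks exactly this set with probability 1/4 regardless, and none is the prize; weight (1/5)·(1/4) = 1/20 each.
The weights sum to 1/10.
So P(the ruby in chest 5 | the guide opened chest 1, chest 2, and chest 3) = (1/20) / (1/10) = 1/2.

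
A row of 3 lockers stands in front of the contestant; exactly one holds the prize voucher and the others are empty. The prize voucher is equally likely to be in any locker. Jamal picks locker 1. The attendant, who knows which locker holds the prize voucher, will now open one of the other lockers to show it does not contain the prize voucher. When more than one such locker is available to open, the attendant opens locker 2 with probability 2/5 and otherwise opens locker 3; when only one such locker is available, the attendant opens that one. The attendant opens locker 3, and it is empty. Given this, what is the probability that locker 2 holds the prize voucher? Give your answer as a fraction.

5/8

Apply Bayes' rule, conditioning on where the prize voucher actually is.
If it is in locker 1 (prior 1/3): locker 2 is available but not opened, probability 3/5; weight (1/3)·(3/5) = 1/5.
If it is in locker 2 (prior 1/3): only locker 3 is available, probability 1; weight (1/3)·1 = 1/3.
If it is in locker 3 (prior 1/3): the attendant opened locker 3, so this case is ruled out; weight (1/3)·0 = 0.
The weights sum to 8/15.
So P(the prize voucher in locker 2 | the attendant opened locker 3) = (1/3) / (8/15) = 5/8.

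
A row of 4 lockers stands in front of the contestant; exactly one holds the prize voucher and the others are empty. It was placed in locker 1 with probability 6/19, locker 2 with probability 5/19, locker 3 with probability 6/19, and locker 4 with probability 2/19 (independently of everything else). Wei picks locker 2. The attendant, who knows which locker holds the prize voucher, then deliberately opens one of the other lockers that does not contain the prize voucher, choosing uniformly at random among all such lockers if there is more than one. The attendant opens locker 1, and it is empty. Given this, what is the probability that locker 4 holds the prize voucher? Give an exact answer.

3/17

Condition on the true location of the prize voucher.
If it is in locker 1 (prior 6/19): the attendant opened locker 1, so this case is ruled out; weight (6/19)·0 = 0.
If it is in locker 2 (prior 5/19): the attendant has 3 equally likely choices, so probability 1/3; weight (5/19)·(1/3) = 5/57.
If it is in locker 3 (prior 6/19): the attendant has 2 equally likely choices, so probability 1/2; weight (6/19)·(1/2) = 3/19.
If it is in locker 4 (prior 2/19): the attendant has 2 equally likely choices, so probability 1/2; weight (2/19)·(1/2) = 1/19.
The weights sum to 17/57.
So P(the prize voucher in locker 4 | the attendant opened locker 1) = (1/19) / (17/57) = 3/17.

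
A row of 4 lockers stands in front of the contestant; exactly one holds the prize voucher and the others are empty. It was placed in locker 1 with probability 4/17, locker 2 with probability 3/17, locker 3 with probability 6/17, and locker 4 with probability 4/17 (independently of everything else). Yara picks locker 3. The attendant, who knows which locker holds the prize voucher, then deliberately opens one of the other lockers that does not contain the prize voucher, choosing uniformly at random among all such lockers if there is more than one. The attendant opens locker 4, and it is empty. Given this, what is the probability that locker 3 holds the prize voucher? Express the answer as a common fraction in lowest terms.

Condition on the true location of the prize voucher.
If it is in locker 1 (prior 4/17): the attendant has 2 equally likely choices, so probability 1/2; weight (4/17)·(1/2) = 2/17.
If it is in locker 2 (prior 3/17): the attendant has 2 equally likely choices, so probability 1/2; weight (3/17)·(1/2) = 3/34.
If it is in locker 3 (prior 6/17): the attendant has 3 equally likely choices, so probability 1/3; weight (6/17)·(1/3) = 2/17.
If it is in locker 4 (prior 4/17): the attendant opened locker 4, so this case is ruled out; weight (4/17)·0 = 0.
The weights sum to 11/34.
So P(the prize voucher in locker 3 | the attendant opened locker 4) = (2/17) / (11/34) = 4/11.

4/11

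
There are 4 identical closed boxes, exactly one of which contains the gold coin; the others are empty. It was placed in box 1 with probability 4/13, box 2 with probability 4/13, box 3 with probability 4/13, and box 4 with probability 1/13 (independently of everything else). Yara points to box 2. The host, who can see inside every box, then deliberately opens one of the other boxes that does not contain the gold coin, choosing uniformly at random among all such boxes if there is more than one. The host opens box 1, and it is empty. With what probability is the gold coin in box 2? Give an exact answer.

Apply Bayes' rule, conditioning on where the gold coin actually is.
If it is in box 1 (prior 4/13): the host opened box 1, so this case is ruled out; weight (4/13)·0 = 0.
If it is in box 2 (prior 4/13): the host has 3 equally likely choices, so probability 1/3; weight (4/13)·(1/3) = 4/39.
If it is in box 3 (prior 4/13): the host has 2 equally likely choices, so probability 1/2; weight (4/13)·(1/2) = 2/13.
If it is in box 4 (prior 1/13): the host has 2 equally likely choices, so probability 1/2; weight (1/13)·(1/2) = 1/26.
The weights sum to 23/78.
So P(the gold coin in box 2 | the host opened box 1) = (4/39) / (23/78) = 8/23.

8/23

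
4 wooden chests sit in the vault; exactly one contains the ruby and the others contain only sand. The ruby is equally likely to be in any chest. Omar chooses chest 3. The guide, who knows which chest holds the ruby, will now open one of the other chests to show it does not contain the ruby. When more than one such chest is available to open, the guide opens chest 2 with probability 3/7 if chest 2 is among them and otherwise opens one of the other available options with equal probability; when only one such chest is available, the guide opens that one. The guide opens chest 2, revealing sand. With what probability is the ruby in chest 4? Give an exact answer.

1/3

Condition on the true location of the ruby.
If it is in any of chests 1, 3, and 4 (prior 1/4 each): chest 2 is available, opened with probability 3/7; weight (1/4)·(3/7) = 3/28 each.
If it is in chest 2 (prior 1/4): the guide opened chest 2, so this case is ruled out; weight (1/4)·0 = 0.
The weights sum to 9/28.
So P(the ruby in chest 4 | the guide opened chest 2) = (3/28) / (9/28) = 1/3.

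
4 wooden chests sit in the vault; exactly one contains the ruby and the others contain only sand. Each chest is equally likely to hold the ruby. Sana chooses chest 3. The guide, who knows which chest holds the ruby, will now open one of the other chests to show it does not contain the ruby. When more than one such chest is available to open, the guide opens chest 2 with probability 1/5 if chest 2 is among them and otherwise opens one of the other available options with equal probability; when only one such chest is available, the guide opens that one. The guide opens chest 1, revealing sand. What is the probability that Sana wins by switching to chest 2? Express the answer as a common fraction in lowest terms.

Condition on the true location of the ruby.
If it is in chest 1 (prior 1/4): the guide opened chest 1, so this case is ruled out; weight (1/4)·0 = 0.
If it is in chest 2 (prior 1/4): chest 2 holds the prize so is unavailable; the guide chooses uniformly among the 2 others, probability 1/2; weight (1/4)·(1/2) = 1/8.
If it is in chest 3 (prior 1/4): chest 2 is available but not opened; chest 1 gets probability (1 − 1/5)/2 = 2/5; weight (1/4)·(2/5) = 1/10.
If it is in chest 4 (prior 1/4): chest 2 is available but not opened, probability 4/5; weight (1/4)·(4/5) = 1/5.
The weights sum to 17/40.
So P(the ruby in chest 2 | the guide opened chest 1) = (1/8) / (17/40) = 5/17.

5/17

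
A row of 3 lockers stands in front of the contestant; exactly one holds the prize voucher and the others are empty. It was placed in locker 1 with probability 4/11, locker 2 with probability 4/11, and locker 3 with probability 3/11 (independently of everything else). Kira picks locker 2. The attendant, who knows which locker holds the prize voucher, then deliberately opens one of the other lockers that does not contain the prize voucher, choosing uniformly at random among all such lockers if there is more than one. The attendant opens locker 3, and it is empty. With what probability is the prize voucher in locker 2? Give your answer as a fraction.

Condition on the true location of the prize voucher.
If it is in locker 1 (prior 4/11): the attendant has no choice, probability 1; weight (4/11)·1 = 4/11.
If it is in locker 2 (prior 4/11): the attendant has 2 equally likely choices, so probability 1/2; weight (4/11)·(1/2) = 2/11.
If it is in locker 3 (prior 3/11): the attendant opened locker 3, so this case is ruled out; weight (3/11)·0 = 0.
The weights sum to 6/11.
So P(the prize voucher in locker 2 | the attendant opened locker 3) = (2/11) / (6/11) = 1/3.

1/3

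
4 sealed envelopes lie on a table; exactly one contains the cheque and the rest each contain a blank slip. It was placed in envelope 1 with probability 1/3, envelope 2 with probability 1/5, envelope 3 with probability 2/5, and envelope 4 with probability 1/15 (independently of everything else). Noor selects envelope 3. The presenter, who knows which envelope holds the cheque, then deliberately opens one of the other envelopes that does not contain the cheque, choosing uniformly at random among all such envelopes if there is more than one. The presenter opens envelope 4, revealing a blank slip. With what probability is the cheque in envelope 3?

1/3

Apply Bayes' rule, conditioning on where the cheque actually is.
If it is in envelope 1 (prior 1/3): the presenter has 2 equally likely choices, so probability 1/2; weight (1/3)·(1/2) = 1/6.
If it is in envelope 2 (prior 1/5): the presenter has 2 equally likely choices, so probability 1/2; weight (1/5)·(1/2) = 1/10.
If it is in envelope 3 (prior 2/5): the presenter has 3 equally likely choices, so probability 1/3; weight (2/5)·(1/3) = 2/15.
If it is in envelope 4 (prior 1/15): the presenter opened envelope 4, so this case is ruled out; weight (1/15)·0 = 0.
The weights sum to 2/5.
So P(the cheque in envelope 3 | the presenter opened envelope 4) = (2/15) / (2/5) = 1/3.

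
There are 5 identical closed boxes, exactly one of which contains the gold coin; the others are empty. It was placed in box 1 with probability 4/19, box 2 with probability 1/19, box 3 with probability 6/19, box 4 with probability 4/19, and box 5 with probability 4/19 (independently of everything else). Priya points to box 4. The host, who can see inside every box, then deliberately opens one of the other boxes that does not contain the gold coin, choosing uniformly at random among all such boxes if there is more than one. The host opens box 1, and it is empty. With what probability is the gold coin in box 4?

3/14

Condition on the true location of the gold coin.
If it is in box 1 (prior 4/19): the host opened box 1, so this case is ruled out; weight (4/19)·0 = 0.
If it is in box 2 (prior 1/19): the host has 3 equally likely choices, so probability 1/3; weight (1/19)·(1/3) = 1/57.
If it is in box 3 (prior 6/19): the host has 3 equally likely choices, so probability 1/3; weight (6/19)·(1/3) = 2/19.
If it is in box 4 (prior 4/19): the host has 4 equally likely choices, so probability 1/4; weight (4/19)·(1/4) = 1/19.
If it is in box 5 (prior 4/19): the host has 3 equally likely choices, so probability 1/3; weight (4/19)·(1/3) = 4/57.
The weights sum to 14/57.
So P(the gold coin in box 4 | the host opened box 1) = (1/19) / (14/57) = 3/14.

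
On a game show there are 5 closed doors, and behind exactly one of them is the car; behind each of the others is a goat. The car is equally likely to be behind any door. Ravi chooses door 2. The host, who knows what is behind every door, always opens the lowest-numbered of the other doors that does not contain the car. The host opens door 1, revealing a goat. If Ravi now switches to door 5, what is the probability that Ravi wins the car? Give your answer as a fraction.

Apply Bayes' rule, conditioning on where the car actually is.
If it is behind door 1 (prior 1/5): the host opened door 1, so this case is ruled out; weight (1/5)·0 = 0.
If it is behind any of doors 2, 3, 4, and 5 (prior 1/5 each): door 1 is the lowest-numbered option available, probability 1; weight (1/5)·1 = 1/5 each.
The weights sum to 4/5.
So P(the car behind door 5 | the host opened door 1) = (1/5) / (4/5) = 1/4.

1/4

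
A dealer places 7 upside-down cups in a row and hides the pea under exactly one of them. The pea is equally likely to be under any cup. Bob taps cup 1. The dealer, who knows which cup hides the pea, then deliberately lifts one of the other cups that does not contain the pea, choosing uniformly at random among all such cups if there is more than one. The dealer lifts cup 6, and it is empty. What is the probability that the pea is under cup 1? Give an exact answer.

1/7

Consider each possible location of the pea in turn.
If it is under cup 1 (prior 1/7): the dealer has 6 equally likely choices, so probability 1/6; weight (1/7)·(1/6) = 1/42.
If it is under any of cups 2, 3, 4, 5, and 7 (prior 1/7 each): the dealer has 5 equally likely choices, so probability 1/5; weight (1/7)·(1/5) = 1/35 each.
If it is under cup 6 (prior 1/7): the dealer opened cup 6, so this case is ruled out; weight (1/7)·0 = 0.
The weights sum to 1/6.
So P(the pea under cup 1 | the dealer opened cup 6) = (1/42) / (1/6) = 1/7.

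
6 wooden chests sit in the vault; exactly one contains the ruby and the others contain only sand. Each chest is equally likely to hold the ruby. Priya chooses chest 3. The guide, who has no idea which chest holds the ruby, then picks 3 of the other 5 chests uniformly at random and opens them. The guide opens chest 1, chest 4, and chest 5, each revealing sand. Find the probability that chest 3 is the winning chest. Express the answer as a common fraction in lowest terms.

Consider each possible location of the ruby in turn.
If it is in any of chests 1, 4, and 5 (prior 1/6 each): that chest was opened and seen not to hold the prize — ruled out; weight (1/6)·0 = 0 each.
If it is in any of chests 2, 3, and 6 (prior 1/6 each): the guide picks exactly this set with probability 1/10 regardless, and none is the prize; weight (1/6)·(1/10) = 1/60 each.
The weights sum to 1/20.
So P(the ruby in chest 3 | the guide opened chest 1, chest 4, and chest 5) = (1/60) / (1/20) = 1/3.

1/3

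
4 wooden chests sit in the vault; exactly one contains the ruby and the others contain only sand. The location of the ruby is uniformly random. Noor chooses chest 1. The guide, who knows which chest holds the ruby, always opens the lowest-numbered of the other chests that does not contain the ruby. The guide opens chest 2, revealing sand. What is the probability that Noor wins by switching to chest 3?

1/3

Apply Bayes' rule, conditioning on where the ruby actually is.
If it is in any of chests 1, 3, and 4 (prior 1/4 each): chest 2 is the lowest-numbered option available, probability 1; weight (1/4)·1 = 1/4 each.
If it is in chest 2 (prior 1/4): the guide opened chest 2, so this case is ruled out; weight (1/4)·0 = 0.
The weights sum to 3/4.
So P(the ruby in chest 3 | the guide opened chest 2) = (1/4) / (3/4) = 1/3.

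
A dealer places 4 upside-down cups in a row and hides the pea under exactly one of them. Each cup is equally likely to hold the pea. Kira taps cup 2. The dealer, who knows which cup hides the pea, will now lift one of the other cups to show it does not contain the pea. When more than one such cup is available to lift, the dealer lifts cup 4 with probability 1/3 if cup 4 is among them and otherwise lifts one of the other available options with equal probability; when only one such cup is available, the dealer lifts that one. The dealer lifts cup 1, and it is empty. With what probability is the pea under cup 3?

4/9

Condition on the true location of the pea.
If it is under cup 1 (prior 1/4): the dealer opened cup 1, so this case is ruled out; weight (1/4)·0 = 0.
If it is under cup 2 (prior 1/4): cup 4 is available but not opened; cup 1 gets probability (1 − 1/3)/2 = 1/3; weight (1/4)·(1/3) = 1/12.
If it is under cup 3 (prior 1/4): cup 4 is available but not opened, probability 2/3; weight (1/4)·(2/3) = 1/6.
If it is under cup 4 (prior 1/4): cup 4 holds the prize so is unavailable; the dealer chooses uniformly among the 2 others, probability 1/2; weight (1/4)·(1/2) = 1/8.
The weights sum to 3/8.
So P(the pea under cup 3 | the dealer opened cup 1) = (1/6) / (3/8) = 4/9.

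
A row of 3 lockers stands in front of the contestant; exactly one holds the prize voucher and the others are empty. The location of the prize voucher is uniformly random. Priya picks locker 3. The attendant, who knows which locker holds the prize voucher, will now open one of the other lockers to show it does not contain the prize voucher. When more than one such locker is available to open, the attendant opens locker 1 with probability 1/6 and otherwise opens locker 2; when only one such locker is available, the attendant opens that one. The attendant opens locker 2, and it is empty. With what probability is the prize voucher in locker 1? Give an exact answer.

Consider each possible location of the prize voucher in turn.
If it is in locker 1 (prior 1/3): only locker 2 is available, probability 1; weight (1/3)·1 = 1/3.
If it is in locker 2 (prior 1/3): the attendant opened locker 2, so this case is ruled out; weight (1/3)·0 = 0.
If it is in locker 3 (prior 1/3): locker 1 is available but not opened, probability 5/6; weight (1/3)·(5/6) = 5/18.
The weights sum to 11/18.
So P(the prize voucher in locker 1 | the attendant opened locker 2) = (1/3) / (11/18) = 6/11.

6/11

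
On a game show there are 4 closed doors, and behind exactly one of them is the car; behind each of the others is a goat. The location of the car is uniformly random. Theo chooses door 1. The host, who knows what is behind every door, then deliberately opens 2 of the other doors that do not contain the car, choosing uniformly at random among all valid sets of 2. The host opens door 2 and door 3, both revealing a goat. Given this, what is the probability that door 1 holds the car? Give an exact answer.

1/4

Consider each possible location of the car in turn.
If it is behind door 1 (prior 1/4): the host has 3 equally likely choices, so probability 1/3; weight (1/4)·(1/3) = 1/12.
If it is behind either of doors 2 and 3 (prior 1/4 each): that door was opened and seen not to hold the prize — ruled out; weight (1/4)·0 = 0 each.
If it is behind door 4 (prior 1/4): the host has no choice, probability 1; weight (1/4)·1 = 1/4.
The weights sum to 1/3.
So P(the car behind door 1 | the host opened door 2 and door 3) = (1/12) / (1/3) = 1/4.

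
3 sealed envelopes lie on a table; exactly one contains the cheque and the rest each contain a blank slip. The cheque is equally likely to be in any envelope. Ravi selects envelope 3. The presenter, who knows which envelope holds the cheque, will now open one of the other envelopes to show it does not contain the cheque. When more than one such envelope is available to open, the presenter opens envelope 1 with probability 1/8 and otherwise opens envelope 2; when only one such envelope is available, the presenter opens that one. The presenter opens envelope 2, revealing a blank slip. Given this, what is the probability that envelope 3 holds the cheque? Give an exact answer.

Apply Bayes' rule, conditioning on where the cheque actually is.
If it is in envelope 1 (prior 1/3): only envelope 2 is available, probability 1; weight (1/3)·1 = 1/3.
If it is in envelope 2 (prior 1/3): the presenter opened envelope 2, so this case is ruled out; weight (1/3)·0 = 0.
If it is in envelope 3 (prior 1/3): envelope 1 is available but not opened, probability 7/8; weight (1/3)·(7/8) = 7/24.
The weights sum to 5/8.
So P(the cheque in envelope 3 | the presenter opened envelope 2) = (7/24) / (5/8) = 7/15.

7/15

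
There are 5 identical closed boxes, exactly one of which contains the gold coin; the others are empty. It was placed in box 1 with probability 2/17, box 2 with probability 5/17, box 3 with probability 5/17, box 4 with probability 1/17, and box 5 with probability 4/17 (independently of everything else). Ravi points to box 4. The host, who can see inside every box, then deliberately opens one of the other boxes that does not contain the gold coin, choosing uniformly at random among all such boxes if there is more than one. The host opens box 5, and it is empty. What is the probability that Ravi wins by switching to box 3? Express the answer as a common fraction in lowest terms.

Condition on the true location of the gold coin.
If it is in box 1 (prior 2/17): the host has 3 equally likely choices, so probability 1/3; weight (2/17)·(1/3) = 2/51.
If it is in either of boxes 2 and 3 (prior 5/17 each): the host has 3 equally likely choices, so probability 1/3; weight (5/17)·(1/3) = 5/51 each.
If it is in box 4 (prior 1/17): the host has 4 equally likely choices, so probability 1/4; weight (1/17)·(1/4) = 1/68.
If it is in box 5 (prior 4/17): the host opened box 5, so this case is ruled out; weight (4/17)·0 = 0.
The weights sum to 1/4.
So P(the gold coin in box 3 | the host opened box 5) = (5/51) / (1/4) = 20/51.

20/51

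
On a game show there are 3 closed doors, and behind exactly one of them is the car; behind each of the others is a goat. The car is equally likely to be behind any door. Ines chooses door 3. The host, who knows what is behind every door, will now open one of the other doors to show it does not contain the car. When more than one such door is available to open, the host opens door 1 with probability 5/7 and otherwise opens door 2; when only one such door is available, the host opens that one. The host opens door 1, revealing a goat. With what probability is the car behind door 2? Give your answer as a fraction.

7/12

Apply Bayes' rule, conditioning on where the car actually is.
If it is behind door 1 (prior 1/3): the host opened door 1, so this case is ruled out; weight (1/3)·0 = 0.
If it is behind door 2 (prior 1/3): only door 1 is available, probability 1; weight (1/3)·1 = 1/3.
If it is behind door 3 (prior 1/3): door 1 is available, opened with probability 5/7; weight (1/3)·(5/7) = 5/21.
The weights sum to 4/7.
So P(the car behind door 2 | the host opened door 1) = (1/3) / (4/7) = 7/12.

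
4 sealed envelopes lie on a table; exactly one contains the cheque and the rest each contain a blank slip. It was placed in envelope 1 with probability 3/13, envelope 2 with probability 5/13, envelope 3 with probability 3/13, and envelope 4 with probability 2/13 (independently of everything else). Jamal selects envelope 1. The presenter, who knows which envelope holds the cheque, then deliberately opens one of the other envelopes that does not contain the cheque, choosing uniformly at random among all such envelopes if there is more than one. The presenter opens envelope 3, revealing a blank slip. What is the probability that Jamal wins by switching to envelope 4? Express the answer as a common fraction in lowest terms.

2/9

Condition on the true location of the cheque.
If it is in envelope 1 (prior 3/13): the presenter has 3 equally likely choices, so probability 1/3; weight (3/13)·(1/3) = 1/13.
If it is in envelope 2 (prior 5/13): the presenter has 2 equally likely choices, so probability 1/2; weight (5/13)·(1/2) = 5/26.
If it is in envelope 3 (prior 3/13): the presenter opened envelope 3, so this case is ruled out; weight (3/13)·0 = 0.
If it is in envelope 4 (prior 2/13): the presenter has 2 equally likely choices, so probability 1/2; weight (2/13)·(1/2) = 1/13.
The weights sum to 9/26.
So P(the cheque in envelope 4 | the presenter opened envelope 3) = (1/13) / (9/26) = 2/9.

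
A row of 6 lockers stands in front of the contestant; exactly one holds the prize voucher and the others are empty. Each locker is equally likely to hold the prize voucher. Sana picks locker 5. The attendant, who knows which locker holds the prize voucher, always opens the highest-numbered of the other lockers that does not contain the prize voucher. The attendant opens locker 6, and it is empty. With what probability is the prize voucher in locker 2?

1/5

Apply Bayes' rule, conditioning on where the prize voucher actually is.
If it is in any of lockers 1, 2, 3, 4, and 5 (prior 1/6 each): locker 6 is the highest-numbered option available, probability 1; weight (1/6)·1 = 1/6 each.
If it is in locker 6 (prior 1/6): the attendant opened locker 6, so this case is ruled out; weight (1/6)·0 = 0.
The weights sum to 5/6.
So P(the prize voucher in locker 2 | the attendant opened locker 6) = (1/6) / (5/6) = 1/5.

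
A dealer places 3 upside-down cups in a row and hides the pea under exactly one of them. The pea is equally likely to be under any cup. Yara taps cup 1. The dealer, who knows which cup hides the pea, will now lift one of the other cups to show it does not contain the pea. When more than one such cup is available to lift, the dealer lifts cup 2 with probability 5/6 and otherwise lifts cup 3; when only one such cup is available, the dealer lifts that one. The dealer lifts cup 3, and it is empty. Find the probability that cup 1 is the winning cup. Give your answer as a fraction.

Apply Bayes' rule, conditioning on where the pea actually is.
If it is under cup 1 (prior 1/3): cup 2 is available but not opened, probability 1/6; weight (1/3)·(1/6) = 1/18.
If it is under cup 2 (prior 1/3): only cup 3 is available, probability 1; weight (1/3)·1 = 1/3.
If it is under cup 3 (prior 1/3): the dealer opened cup 3, so this case is ruled out; weight (1/3)·0 = 0.
The weights sum to 7/18.
So P(the pea under cup 1 | the dealer opened cup 3) = (1/18) / (7/18) = 1/7.

1/7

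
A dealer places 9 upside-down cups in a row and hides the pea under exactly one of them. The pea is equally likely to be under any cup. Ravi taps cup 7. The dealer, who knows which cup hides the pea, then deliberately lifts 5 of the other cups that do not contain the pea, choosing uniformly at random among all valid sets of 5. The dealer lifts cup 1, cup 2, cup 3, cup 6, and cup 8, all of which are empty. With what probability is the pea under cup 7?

Apply Bayes' rule, conditioning on where the pea actually is.
If it is under any of cups 1, 2, 3, 6, and 8 (prior 1/9 each): that cup was opened and seen not to hold the prize — ruled out; weight (1/9)·0 = 0 each.
If it is under any of cups 4, 5, and 9 (prior 1/9 each): the dealer has 21 equally likely choices, so probability 1/21; weight (1/9)·(1/21) = 1/189 each.
If it is under cup 7 (prior 1/9): the dealer has 56 equally likely choices, so probability 1/56; weight (1/9)·(1/56) = 1/504.
The weights sum to 1/56.
So P(the pea under cup 7 | the dealer opened cup 1, cup 2, cup 3, cup 6, and cup 8) = (1/504) / (1/56) = 1/9.

1/9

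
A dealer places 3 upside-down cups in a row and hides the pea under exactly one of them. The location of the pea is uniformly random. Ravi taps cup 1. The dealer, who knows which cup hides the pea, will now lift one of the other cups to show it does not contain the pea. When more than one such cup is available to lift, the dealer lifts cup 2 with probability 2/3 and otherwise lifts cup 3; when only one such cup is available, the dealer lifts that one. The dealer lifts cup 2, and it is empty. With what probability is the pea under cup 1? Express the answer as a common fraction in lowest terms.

Apply Bayes' rule, conditioning on where the pea actually is.
If it is under cup 1 (prior 1/3): cup 2 is available, opened with probability 2/3; weight (1/3)·(2/3) = 2/9.
If it is under cup 2 (prior 1/3): the dealer opened cup 2, so this case is ruled out; weight (1/3)·0 = 0.
If it is under cup 3 (prior 1/3): only cup 2 is available, probability 1; weight (1/3)·1 = 1/3.
The weights sum to 5/9.
So P(the pea under cup 1 | the dealer opened cup 2) = (2/9) / (5/9) = 2/5.

2/5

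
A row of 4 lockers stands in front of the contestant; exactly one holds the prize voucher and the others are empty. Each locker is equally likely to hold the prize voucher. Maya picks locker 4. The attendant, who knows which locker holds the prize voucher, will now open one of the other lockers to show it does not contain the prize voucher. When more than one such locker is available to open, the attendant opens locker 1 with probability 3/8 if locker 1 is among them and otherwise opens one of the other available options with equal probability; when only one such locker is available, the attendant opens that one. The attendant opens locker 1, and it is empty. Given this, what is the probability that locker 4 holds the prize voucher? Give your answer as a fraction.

Consider each possible location of the prize voucher in turn.
If it is in locker 1 (prior 1/4): the attendant opened locker 1, so this case is ruled out; weight (1/4)·0 = 0.
If it is in any of lockers 2, 3, and 4 (prior 1/4 each): locker 1 is available, opened with probability 3/8; weight (1/4)·(3/8) = 3/32 each.
The weights sum to 9/32.
So P(the prize voucher in locker 4 | the attendant opened locker 1) = (3/32) / (9/32) = 1/3.

1/3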